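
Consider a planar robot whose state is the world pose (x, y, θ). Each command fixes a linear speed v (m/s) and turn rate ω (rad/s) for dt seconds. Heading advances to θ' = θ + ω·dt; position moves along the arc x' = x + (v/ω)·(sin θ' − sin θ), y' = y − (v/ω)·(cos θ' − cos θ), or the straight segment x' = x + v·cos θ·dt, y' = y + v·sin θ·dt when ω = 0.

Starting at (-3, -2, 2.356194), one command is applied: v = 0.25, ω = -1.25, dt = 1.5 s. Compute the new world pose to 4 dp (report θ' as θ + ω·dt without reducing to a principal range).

θ' = 2.3562 + -1.25·1.5 = 0.4812
R = v/ω = 0.25/-1.25 = -0.2000
x' = -3 + -0.2000·(sin 0.4812 − sin 2.3562) = -2.9511
y' = -2 − -0.2000·(cos 0.4812 − cos 2.3562) = -1.6813

(-2.9511, -1.6813, 0.4812)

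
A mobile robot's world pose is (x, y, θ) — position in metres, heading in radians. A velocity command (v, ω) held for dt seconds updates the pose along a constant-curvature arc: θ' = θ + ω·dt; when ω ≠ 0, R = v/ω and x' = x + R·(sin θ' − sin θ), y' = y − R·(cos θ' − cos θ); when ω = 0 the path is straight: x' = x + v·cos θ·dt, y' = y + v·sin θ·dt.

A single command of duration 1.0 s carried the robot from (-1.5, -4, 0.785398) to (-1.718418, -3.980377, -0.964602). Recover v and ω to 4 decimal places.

Δθ = -0.964602 − 0.785398 = -1.750000
ω = Δθ/dt = -1.750000/1.0 = -1.7500
R = Δx/(sin θ' − sin θ) = 0.1429
v = R·ω = 0.1429·-1.7500 = -0.2500

v = -0.2500, ω = -1.7500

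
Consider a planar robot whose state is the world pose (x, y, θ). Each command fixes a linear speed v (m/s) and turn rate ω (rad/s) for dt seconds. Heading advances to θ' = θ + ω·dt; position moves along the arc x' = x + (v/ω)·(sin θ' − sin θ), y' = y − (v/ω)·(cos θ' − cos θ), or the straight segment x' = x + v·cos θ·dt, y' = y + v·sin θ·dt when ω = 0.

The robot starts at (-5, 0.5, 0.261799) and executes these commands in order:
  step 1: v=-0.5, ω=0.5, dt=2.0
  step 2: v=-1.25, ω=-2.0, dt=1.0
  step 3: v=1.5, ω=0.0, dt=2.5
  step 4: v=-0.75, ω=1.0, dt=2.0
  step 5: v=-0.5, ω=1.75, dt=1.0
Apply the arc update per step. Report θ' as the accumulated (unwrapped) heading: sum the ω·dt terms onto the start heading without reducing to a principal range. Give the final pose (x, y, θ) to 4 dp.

(-4.9200, -3.6545, 3.0118)

step 1: θ'=1.2618 (R=-1.0000) → pose (-5.6938, -0.1618, 1.2618)
step 2: θ'=-0.7382 (R=0.6250) → pose (-6.7098, -0.4341, -0.7382)
step 3: θ'=-0.7382 (straight) → pose (-3.9360, -2.9577, -0.7382)
step 4: θ'=1.2618 (R=-0.7500) → pose (-5.1552, -3.2843, 1.2618)
step 5: θ'=3.0118 (R=-0.2857) → pose (-4.9200, -3.6545, 3.0118)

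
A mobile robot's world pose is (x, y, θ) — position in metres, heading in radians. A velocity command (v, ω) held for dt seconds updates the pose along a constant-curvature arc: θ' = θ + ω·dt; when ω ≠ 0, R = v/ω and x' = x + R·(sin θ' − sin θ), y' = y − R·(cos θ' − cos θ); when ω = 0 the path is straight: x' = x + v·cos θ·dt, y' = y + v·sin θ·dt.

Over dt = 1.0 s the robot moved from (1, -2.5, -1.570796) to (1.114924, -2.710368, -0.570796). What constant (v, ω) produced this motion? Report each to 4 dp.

Δθ = -0.570796 − -1.570796 = 1.000000
ω = Δθ/dt = 1.000000/1.0 = 1.0000
R = −Δy/(cos θ' − cos θ) = 0.2500
v = R·ω = 0.2500·1.0000 = 0.2500

v = 0.2500, ω = 1.0000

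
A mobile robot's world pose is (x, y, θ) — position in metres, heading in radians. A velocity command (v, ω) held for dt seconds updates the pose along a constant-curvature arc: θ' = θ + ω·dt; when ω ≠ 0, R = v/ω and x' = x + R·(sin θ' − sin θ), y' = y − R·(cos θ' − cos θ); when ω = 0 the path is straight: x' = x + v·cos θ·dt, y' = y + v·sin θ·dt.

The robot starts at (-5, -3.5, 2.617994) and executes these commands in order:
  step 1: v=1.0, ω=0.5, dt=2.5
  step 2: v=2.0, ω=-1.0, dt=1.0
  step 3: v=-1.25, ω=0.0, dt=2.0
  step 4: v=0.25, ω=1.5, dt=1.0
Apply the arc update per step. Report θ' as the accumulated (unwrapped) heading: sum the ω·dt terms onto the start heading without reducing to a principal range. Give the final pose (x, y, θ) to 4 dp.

(-6.9920, -4.9471, 4.3680)

step 1: θ'=3.8680 (R=2.0000) → pose (-7.3284, -3.7369, 3.8680)
step 2: θ'=2.8680 (R=-2.0000) → pose (-9.1971, -4.1674, 2.8680)
step 3: θ'=2.8680 (straight) → pose (-6.7901, -4.8429, 2.8680)
step 4: θ'=4.3680 (R=0.1667) → pose (-6.9920, -4.9471, 4.3680)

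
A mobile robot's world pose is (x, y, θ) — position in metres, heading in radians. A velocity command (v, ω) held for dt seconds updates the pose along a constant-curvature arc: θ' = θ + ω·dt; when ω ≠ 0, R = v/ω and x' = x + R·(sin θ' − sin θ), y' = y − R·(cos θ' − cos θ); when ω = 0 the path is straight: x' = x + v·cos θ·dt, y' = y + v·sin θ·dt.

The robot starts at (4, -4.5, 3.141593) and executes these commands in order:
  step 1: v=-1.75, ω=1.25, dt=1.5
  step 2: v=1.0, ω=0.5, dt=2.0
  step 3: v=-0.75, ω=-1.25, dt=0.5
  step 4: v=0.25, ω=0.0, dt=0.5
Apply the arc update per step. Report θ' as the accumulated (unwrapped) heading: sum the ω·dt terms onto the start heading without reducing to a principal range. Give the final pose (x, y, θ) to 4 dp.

(6.4867, -3.9063, 5.3916)

step 1: θ'=5.0166 (R=-1.4000) → pose (5.3357, -2.6807, 5.0166)
step 2: θ'=6.0166 (R=2.0000) → pose (6.7170, -4.0109, 6.0166)
step 3: θ'=5.3916 (R=0.6000) → pose (6.4082, -3.8090, 5.3916)
step 4: θ'=5.3916 (straight) → pose (6.4867, -3.9063, 5.3916)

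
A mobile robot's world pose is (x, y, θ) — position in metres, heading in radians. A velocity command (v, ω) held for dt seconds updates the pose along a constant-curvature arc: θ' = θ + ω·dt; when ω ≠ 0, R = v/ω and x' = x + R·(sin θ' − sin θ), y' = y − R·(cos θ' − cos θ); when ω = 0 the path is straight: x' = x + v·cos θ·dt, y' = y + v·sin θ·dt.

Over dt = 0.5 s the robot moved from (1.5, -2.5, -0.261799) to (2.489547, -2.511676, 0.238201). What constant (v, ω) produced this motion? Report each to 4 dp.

Δθ = 0.238201 − -0.261799 = 0.500000
ω = Δθ/dt = 0.500000/0.5 = 1.0000
R = Δx/(sin θ' − sin θ) = 2.0000
v = R·ω = 2.0000·1.0000 = 2.0000

v = 2.0000, ω = 1.0000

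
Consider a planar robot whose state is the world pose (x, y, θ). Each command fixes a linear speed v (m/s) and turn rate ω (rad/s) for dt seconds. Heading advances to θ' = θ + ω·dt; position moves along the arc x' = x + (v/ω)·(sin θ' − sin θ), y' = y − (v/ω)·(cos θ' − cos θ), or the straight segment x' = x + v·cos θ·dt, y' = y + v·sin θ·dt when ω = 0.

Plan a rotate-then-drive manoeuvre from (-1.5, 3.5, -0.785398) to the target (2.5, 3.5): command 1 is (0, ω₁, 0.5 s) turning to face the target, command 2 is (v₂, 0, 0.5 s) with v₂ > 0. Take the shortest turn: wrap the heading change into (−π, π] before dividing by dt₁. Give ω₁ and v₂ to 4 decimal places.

ω₁ = 1.5708, v₂ = 8.0000

heading to target = atan2(3.5−3.5, 2.5−-1.5) = 0.0000
Δθ = wrap(0.0000 − -0.7854) = 0.7854; ω₁ = Δθ/dt₁ = 1.5708
distance = √((2.5−-1.5)² + (3.5−3.5)²) = 4.0000; v₂ = distance/dt₂ = 8.0000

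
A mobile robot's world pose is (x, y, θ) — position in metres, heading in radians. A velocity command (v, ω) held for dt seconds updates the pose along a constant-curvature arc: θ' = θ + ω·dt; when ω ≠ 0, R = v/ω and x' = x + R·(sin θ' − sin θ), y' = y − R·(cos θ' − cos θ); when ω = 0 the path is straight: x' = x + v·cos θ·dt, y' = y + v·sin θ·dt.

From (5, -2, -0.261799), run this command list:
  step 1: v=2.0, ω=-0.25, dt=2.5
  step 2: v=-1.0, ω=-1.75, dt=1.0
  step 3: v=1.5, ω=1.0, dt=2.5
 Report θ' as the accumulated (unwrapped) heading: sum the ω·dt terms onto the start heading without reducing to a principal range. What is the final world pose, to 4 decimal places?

(9.8173, -6.6099, -0.1368)

step 1: θ'=-0.8868 (R=-8.0000) → pose (9.1299, -4.6722, -0.8868)
step 2: θ'=-2.6368 (R=0.5714) → pose (9.2964, -3.8110, -2.6368)
step 3: θ'=-0.1368 (R=1.5000) → pose (9.8173, -6.6099, -0.1368)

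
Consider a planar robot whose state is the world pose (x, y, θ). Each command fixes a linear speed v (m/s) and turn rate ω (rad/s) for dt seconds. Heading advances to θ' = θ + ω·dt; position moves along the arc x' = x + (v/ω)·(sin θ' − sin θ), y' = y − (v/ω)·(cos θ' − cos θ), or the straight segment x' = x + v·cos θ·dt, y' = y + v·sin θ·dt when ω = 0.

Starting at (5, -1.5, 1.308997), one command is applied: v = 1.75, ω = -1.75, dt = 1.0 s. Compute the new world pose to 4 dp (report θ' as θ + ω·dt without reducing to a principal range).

(6.3928, -0.8545, -0.4410)

θ' = 1.3090 + -1.75·1.0 = -0.4410
R = v/ω = 1.75/-1.75 = -1.0000
x' = 5 + -1.0000·(sin -0.4410 − sin 1.3090) = 6.3928
y' = -1.5 − -1.0000·(cos -0.4410 − cos 1.3090) = -0.8545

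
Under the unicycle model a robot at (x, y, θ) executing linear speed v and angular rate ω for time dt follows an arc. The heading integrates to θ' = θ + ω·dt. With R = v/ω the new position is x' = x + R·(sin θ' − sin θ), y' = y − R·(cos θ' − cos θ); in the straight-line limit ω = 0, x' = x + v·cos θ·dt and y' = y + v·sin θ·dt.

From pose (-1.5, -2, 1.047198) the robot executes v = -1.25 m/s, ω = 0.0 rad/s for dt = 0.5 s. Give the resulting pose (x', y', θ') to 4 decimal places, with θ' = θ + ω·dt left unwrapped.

θ' = 1.0472 + 0.0·0.5 = 1.0472
ω = 0 → straight: x' = -1.5 + -1.25·cos(1.0472)·0.5 = -1.8125
y' = -2 + -1.25·sin(1.0472)·0.5 = -2.5413

(-1.8125, -2.5413, 1.0472)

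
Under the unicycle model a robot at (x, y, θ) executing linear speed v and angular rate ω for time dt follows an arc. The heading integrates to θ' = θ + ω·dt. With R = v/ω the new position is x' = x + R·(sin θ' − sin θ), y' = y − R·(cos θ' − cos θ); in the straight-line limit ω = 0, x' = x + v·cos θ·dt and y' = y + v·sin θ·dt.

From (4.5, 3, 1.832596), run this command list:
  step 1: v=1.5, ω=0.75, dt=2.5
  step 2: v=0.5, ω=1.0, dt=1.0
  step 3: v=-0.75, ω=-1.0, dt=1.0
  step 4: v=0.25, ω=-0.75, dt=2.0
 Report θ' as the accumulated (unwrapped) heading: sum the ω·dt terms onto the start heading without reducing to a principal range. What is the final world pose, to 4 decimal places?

step 1: θ'=3.7076 (R=2.0000) → pose (1.4956, 4.1705, 3.7076)
step 2: θ'=4.7076 (R=0.5000) → pose (1.2638, 3.7508, 4.7076)
step 3: θ'=3.7076 (R=0.7500) → pose (1.6116, 4.3803, 3.7076)
step 4: θ'=2.2076 (R=-0.3333) → pose (1.1648, 4.4634, 2.2076)

(1.1648, 4.4634, 2.2076)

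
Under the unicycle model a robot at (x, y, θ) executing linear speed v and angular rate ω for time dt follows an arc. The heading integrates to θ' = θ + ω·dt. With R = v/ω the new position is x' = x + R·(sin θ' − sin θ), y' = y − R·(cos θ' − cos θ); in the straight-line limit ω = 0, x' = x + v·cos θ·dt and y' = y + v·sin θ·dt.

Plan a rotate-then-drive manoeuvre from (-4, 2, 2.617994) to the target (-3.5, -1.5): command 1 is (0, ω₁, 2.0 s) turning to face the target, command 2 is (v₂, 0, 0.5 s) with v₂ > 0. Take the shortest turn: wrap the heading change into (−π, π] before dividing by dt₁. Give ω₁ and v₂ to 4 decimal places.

heading to target = atan2(-1.5−2, -3.5−-4) = -1.4289
Δθ = wrap(-1.4289 − 2.6180) = 2.2363; ω₁ = Δθ/dt₁ = 1.1181
distance = √((-3.5−-4)² + (-1.5−2)²) = 3.5355; v₂ = distance/dt₂ = 7.0711

ω₁ = 1.1181, v₂ = 7.0711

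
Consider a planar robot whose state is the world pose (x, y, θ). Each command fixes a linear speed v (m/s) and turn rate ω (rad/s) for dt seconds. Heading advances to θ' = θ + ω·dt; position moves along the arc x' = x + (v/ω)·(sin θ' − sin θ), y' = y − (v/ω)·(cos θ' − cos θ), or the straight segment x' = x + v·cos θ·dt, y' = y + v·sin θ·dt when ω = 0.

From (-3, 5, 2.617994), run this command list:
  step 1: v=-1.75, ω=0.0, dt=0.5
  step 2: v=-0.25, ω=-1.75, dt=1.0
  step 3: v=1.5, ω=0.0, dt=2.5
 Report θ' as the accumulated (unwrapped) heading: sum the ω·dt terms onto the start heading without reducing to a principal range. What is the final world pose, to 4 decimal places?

(0.2192, 7.2078, 0.8680)

step 1: θ'=2.6180 (straight) → pose (-2.2422, 4.5625, 2.6180)
step 2: θ'=0.8680 (R=0.1429) → pose (-2.2047, 4.3464, 0.8680)
step 3: θ'=0.8680 (straight) → pose (0.2192, 7.2078, 0.8680)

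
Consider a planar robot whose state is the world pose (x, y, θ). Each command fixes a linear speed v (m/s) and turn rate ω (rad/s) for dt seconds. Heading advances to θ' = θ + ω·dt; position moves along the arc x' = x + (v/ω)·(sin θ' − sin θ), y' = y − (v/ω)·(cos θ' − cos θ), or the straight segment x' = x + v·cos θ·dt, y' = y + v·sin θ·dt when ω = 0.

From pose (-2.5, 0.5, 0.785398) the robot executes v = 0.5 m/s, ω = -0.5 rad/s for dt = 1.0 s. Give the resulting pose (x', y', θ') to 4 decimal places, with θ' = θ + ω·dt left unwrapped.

θ' = 0.7854 + -0.5·1.0 = 0.2854
R = v/ω = 0.5/-0.5 = -1.0000
x' = -2.5 + -1.0000·(sin 0.2854 − sin 0.7854) = -2.0744
y' = 0.5 − -1.0000·(cos 0.2854 − cos 0.7854) = 0.7524

(-2.0744, 0.7524, 0.2854)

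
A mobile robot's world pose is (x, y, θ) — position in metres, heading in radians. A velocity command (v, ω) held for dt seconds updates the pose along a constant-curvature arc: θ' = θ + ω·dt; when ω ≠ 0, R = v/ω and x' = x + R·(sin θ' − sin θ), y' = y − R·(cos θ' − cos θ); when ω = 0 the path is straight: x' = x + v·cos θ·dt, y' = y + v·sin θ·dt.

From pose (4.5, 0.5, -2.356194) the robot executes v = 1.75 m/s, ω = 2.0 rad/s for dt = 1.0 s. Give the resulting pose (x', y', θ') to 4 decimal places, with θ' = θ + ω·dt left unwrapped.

(4.8136, -0.9388, -0.3562)

θ' = -2.3562 + 2.0·1.0 = -0.3562
R = v/ω = 1.75/2.0 = 0.8750
x' = 4.5 + 0.8750·(sin -0.3562 − sin -2.3562) = 4.8136
y' = 0.5 − 0.8750·(cos -0.3562 − cos -2.3562) = -0.9388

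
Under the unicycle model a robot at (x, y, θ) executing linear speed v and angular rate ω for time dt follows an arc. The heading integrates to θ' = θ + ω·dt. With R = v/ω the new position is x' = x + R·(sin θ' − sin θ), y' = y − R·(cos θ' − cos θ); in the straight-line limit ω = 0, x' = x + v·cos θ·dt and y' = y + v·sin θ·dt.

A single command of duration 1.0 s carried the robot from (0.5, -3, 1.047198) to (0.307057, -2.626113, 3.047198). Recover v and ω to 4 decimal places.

v = 0.5000, ω = 2.0000

Δθ = 3.047198 − 1.047198 = 2.000000
ω = Δθ/dt = 2.000000/1.0 = 2.0000
R = −Δy/(cos θ' − cos θ) = 0.2500
v = R·ω = 0.2500·2.0000 = 0.5000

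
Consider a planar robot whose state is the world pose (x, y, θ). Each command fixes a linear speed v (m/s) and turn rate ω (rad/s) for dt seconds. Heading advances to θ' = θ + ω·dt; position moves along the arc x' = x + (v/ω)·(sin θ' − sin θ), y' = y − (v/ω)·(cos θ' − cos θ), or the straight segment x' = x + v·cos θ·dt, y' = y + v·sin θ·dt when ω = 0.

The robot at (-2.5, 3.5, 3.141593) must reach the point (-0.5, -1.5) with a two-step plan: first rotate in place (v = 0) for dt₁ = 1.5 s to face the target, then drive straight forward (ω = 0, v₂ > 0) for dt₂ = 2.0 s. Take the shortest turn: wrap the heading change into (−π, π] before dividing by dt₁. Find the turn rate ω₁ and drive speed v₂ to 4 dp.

ω₁ = 1.3009, v₂ = 2.6926

heading to target = atan2(-1.5−3.5, -0.5−-2.5) = -1.1903
Δθ = wrap(-1.1903 − 3.1416) = 1.9513; ω₁ = Δθ/dt₁ = 1.3009
distance = √((-0.5−-2.5)² + (-1.5−3.5)²) = 5.3852; v₂ = distance/dt₂ = 2.6926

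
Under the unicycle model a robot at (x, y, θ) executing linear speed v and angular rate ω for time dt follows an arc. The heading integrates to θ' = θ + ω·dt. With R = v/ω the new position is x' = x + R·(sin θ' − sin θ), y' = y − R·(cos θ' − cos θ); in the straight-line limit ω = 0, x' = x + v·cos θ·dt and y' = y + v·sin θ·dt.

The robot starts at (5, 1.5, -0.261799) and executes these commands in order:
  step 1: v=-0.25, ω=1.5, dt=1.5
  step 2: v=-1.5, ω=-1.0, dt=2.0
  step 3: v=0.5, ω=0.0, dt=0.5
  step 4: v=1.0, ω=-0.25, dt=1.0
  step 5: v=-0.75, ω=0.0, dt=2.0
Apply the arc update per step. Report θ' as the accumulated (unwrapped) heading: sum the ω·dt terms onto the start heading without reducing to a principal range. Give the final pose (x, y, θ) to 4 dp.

step 1: θ'=1.9882 (R=-0.1667) → pose (4.8045, 1.2714, 1.9882)
step 2: θ'=-0.0118 (R=1.5000) → pose (3.4156, -0.8365, -0.0118)
step 3: θ'=-0.0118 (straight) → pose (3.6656, -0.8395, -0.0118)
step 4: θ'=-0.2618 (R=-4.0000) → pose (4.6537, -0.9755, -0.2618)
step 5: θ'=-0.2618 (straight) → pose (3.2048, -0.5873, -0.2618)

(3.2048, -0.5873, -0.2618)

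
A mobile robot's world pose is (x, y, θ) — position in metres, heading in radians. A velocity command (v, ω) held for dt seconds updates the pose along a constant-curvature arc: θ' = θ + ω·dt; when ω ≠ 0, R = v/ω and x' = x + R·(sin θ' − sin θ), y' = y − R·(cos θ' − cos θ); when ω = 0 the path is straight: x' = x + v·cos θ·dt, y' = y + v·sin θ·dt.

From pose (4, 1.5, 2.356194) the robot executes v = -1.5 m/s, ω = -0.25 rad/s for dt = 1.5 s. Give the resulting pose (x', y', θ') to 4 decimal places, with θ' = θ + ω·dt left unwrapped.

θ' = 2.3562 + -0.25·1.5 = 1.9812
R = v/ω = -1.5/-0.25 = 6.0000
x' = 4 + 6.0000·(sin 1.9812 − sin 2.3562) = 5.2591
y' = 1.5 − 6.0000·(cos 1.9812 − cos 2.3562) = -0.3488

(5.2591, -0.3488, 1.9812)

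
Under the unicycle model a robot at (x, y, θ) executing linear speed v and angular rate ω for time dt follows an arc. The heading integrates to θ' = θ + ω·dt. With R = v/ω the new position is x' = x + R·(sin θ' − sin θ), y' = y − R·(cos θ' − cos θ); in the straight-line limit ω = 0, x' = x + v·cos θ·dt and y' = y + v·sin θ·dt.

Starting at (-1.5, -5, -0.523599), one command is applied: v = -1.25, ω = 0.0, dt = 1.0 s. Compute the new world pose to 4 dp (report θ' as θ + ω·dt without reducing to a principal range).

(-2.5825, -4.3750, -0.5236)

θ' = -0.5236 + 0.0·1.0 = -0.5236
ω = 0 → straight: x' = -1.5 + -1.25·cos(-0.5236)·1.0 = -2.5825
y' = -5 + -1.25·sin(-0.5236)·1.0 = -4.3750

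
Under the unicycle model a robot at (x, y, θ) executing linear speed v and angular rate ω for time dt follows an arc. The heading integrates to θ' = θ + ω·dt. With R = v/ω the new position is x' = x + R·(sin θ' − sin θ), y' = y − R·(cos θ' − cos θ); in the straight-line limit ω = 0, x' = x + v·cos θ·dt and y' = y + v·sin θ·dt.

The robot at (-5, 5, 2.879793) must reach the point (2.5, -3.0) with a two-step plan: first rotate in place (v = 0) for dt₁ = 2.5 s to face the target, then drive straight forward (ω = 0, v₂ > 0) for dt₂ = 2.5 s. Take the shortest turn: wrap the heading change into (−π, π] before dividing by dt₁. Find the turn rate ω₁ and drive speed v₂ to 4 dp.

heading to target = atan2(-3−5, 2.5−-5) = -0.8176
Δθ = wrap(-0.8176 − 2.8798) = 2.5857; ω₁ = Δθ/dt₁ = 1.0343
distance = √((2.5−-5)² + (-3−5)²) = 10.9659; v₂ = distance/dt₂ = 4.3863

ω₁ = 1.0343, v₂ = 4.3863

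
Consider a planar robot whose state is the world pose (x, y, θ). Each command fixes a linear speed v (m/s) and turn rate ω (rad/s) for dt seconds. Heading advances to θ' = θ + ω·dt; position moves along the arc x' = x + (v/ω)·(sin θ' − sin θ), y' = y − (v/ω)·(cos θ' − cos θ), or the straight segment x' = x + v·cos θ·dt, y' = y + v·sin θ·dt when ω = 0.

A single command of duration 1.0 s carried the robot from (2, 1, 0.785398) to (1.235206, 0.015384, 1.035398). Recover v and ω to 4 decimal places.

Δθ = 1.035398 − 0.785398 = 0.250000
ω = Δθ/dt = 0.250000/1.0 = 0.2500
R = −Δy/(cos θ' − cos θ) = -5.0000
v = R·ω = -5.0000·0.2500 = -1.2500

v = -1.2500, ω = 0.2500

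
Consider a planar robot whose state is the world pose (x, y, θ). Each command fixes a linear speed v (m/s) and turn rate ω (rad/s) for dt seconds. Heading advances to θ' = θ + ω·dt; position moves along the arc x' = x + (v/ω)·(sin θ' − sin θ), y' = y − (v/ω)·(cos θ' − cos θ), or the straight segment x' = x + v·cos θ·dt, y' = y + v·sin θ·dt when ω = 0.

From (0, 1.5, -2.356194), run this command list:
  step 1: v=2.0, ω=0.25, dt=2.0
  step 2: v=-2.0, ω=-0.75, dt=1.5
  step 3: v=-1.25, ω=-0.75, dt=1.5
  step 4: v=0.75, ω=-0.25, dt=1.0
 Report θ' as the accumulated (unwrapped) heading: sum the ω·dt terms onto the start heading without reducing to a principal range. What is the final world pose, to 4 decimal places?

step 1: θ'=-1.8562 (R=8.0000) → pose (-2.0195, -1.9045, -1.8562)
step 2: θ'=-2.9812 (R=2.6667) → pose (0.1134, -0.0229, -2.9812)
step 3: θ'=-4.1062 (R=1.6667) → pose (1.7492, -0.7186, -4.1062)
step 4: θ'=-4.3562 (R=-3.0000) → pose (1.4030, -0.0555, -4.3562)

(1.4030, -0.0555, -4.3562)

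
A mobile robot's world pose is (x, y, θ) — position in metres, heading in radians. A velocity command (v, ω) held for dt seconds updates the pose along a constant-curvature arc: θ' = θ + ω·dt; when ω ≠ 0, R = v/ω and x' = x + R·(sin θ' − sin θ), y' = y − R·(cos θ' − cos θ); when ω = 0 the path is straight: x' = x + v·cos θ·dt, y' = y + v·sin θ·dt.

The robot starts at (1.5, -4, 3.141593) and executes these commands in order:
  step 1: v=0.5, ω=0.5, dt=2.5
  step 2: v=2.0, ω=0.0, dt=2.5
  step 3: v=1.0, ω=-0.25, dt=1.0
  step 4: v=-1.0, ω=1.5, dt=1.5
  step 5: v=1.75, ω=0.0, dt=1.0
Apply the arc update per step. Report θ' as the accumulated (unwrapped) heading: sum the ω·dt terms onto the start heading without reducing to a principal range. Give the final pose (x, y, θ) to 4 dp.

(-0.3490, -9.1172, 6.3916)

step 1: θ'=4.3916 (R=1.0000) → pose (0.5510, -4.6847, 4.3916)
step 2: θ'=4.3916 (straight) → pose (-1.0256, -9.4296, 4.3916)
step 3: θ'=4.1416 (R=-4.0000) → pose (-1.4556, -10.3295, 4.1416)
step 4: θ'=6.3916 (R=-0.6667) → pose (-2.0888, -9.3066, 6.3916)
step 5: θ'=6.3916 (straight) → pose (-0.3490, -9.1172, 6.3916)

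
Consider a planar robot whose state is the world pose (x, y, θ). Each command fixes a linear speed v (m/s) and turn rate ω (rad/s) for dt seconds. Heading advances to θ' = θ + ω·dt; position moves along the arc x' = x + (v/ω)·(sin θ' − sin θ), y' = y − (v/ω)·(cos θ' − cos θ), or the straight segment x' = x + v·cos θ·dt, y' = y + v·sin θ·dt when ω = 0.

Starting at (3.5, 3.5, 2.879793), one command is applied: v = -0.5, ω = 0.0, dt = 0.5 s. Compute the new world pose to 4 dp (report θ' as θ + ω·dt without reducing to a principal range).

(3.7415, 3.4353, 2.8798)

θ' = 2.8798 + 0.0·0.5 = 2.8798
ω = 0 → straight: x' = 3.5 + -0.5·cos(2.8798)·0.5 = 3.7415
y' = 3.5 + -0.5·sin(2.8798)·0.5 = 3.4353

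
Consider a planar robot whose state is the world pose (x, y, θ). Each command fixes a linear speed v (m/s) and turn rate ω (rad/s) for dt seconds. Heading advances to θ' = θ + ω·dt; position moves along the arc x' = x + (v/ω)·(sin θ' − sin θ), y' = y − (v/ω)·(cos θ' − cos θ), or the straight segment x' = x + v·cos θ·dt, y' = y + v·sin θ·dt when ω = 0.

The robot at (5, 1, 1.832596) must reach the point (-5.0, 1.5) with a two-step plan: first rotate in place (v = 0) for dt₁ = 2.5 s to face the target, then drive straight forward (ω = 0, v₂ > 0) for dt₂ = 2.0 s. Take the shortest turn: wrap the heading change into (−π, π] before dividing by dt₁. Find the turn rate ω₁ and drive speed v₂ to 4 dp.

ω₁ = 0.5036, v₂ = 5.0062

heading to target = atan2(1.5−1, -5−5) = 3.0916
Δθ = wrap(3.0916 − 1.8326) = 1.2590; ω₁ = Δθ/dt₁ = 0.5036
distance = √((-5−5)² + (1.5−1)²) = 10.0125; v₂ = distance/dt₂ = 5.0062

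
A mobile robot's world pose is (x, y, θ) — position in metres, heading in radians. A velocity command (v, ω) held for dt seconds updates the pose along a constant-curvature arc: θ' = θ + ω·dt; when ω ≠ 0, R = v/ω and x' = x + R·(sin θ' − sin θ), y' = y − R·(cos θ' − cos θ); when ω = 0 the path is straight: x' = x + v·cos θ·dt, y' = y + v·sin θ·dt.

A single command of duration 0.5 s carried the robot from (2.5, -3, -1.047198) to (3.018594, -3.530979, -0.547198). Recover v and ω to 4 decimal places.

Δθ = -0.547198 − -1.047198 = 0.500000
ω = Δθ/dt = 0.500000/0.5 = 1.0000
R = −Δy/(cos θ' − cos θ) = 1.5000
v = R·ω = 1.5000·1.0000 = 1.5000

v = 1.5000, ω = 1.0000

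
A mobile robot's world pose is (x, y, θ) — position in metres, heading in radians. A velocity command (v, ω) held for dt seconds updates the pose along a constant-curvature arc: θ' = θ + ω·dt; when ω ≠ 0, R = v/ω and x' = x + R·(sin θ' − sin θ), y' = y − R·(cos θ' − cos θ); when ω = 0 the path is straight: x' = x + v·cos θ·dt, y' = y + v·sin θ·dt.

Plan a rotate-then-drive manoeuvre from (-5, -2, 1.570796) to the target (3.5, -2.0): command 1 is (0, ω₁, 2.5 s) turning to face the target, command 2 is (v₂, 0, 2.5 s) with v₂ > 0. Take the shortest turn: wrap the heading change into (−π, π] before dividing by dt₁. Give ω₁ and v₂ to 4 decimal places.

heading to target = atan2(-2−-2, 3.5−-5) = 0.0000
Δθ = wrap(0.0000 − 1.5708) = -1.5708; ω₁ = Δθ/dt₁ = -0.6283
distance = √((3.5−-5)² + (-2−-2)²) = 8.5000; v₂ = distance/dt₂ = 3.4000

ω₁ = -0.6283, v₂ = 3.4000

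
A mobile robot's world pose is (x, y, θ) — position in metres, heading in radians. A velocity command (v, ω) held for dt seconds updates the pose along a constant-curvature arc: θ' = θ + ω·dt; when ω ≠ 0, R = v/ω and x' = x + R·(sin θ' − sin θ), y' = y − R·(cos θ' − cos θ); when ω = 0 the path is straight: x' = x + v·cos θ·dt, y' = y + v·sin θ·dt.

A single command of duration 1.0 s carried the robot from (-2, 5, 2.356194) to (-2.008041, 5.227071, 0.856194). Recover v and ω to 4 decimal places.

v = 0.2500, ω = -1.5000

Δθ = 0.856194 − 2.356194 = -1.500000
ω = Δθ/dt = -1.500000/1.0 = -1.5000
R = −Δy/(cos θ' − cos θ) = -0.1667
v = R·ω = -0.1667·-1.5000 = 0.2500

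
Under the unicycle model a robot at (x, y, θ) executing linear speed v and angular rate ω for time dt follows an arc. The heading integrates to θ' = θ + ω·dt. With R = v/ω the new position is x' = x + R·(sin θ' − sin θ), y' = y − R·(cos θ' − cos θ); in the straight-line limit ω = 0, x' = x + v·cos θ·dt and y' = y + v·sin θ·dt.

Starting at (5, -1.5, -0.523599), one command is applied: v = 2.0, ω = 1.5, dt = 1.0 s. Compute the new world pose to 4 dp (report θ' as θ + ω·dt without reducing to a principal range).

(6.7713, -1.0920, 0.9764)

θ' = -0.5236 + 1.5·1.0 = 0.9764
R = v/ω = 2.0/1.5 = 1.3333
x' = 5 + 1.3333·(sin 0.9764 − sin -0.5236) = 6.7713
y' = -1.5 − 1.3333·(cos 0.9764 − cos -0.5236) = -1.0920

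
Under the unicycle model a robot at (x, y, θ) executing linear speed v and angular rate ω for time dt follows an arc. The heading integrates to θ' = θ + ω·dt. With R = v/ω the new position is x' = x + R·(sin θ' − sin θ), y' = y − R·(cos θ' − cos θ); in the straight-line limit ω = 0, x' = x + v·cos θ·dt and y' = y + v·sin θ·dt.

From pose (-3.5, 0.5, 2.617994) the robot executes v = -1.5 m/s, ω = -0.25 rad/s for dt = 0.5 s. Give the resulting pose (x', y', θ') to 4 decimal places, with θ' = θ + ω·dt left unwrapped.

(-2.8756, 0.0854, 2.4930)

θ' = 2.6180 + -0.25·0.5 = 2.4930
R = v/ω = -1.5/-0.25 = 6.0000
x' = -3.5 + 6.0000·(sin 2.4930 − sin 2.6180) = -2.8756
y' = 0.5 − 6.0000·(cos 2.4930 − cos 2.6180) = 0.0854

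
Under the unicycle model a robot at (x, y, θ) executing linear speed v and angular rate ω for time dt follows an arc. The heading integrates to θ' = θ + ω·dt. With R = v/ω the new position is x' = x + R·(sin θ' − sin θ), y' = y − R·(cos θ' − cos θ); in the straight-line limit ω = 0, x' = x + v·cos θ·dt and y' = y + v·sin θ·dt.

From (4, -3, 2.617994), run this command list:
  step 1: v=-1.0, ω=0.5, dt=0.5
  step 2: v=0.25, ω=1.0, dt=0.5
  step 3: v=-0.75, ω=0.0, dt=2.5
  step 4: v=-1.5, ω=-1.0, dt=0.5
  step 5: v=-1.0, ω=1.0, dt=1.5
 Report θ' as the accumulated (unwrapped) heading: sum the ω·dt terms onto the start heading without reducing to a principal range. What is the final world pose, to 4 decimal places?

(8.1166, -2.1621, 4.3680)

step 1: θ'=2.8680 (R=-2.0000) → pose (4.4596, -3.1936, 2.8680)
step 2: θ'=3.3680 (R=0.2500) → pose (4.3359, -3.1906, 3.3680)
step 3: θ'=3.3680 (straight) → pose (6.1631, -2.7698, 3.3680)
step 4: θ'=2.8680 (R=1.5000) → pose (6.9051, -2.7873, 2.8680)
step 5: θ'=4.3680 (R=-1.0000) → pose (8.1166, -2.1621, 4.3680)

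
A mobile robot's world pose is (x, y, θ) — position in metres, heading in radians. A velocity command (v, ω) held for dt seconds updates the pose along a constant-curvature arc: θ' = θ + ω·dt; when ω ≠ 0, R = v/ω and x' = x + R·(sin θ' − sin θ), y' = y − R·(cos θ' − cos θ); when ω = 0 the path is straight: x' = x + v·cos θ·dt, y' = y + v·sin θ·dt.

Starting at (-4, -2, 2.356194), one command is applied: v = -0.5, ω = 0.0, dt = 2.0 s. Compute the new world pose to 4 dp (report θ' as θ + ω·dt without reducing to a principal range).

θ' = 2.3562 + 0.0·2.0 = 2.3562
ω = 0 → straight: x' = -4 + -0.5·cos(2.3562)·2.0 = -3.2929
y' = -2 + -0.5·sin(2.3562)·2.0 = -2.7071

(-3.2929, -2.7071, 2.3562)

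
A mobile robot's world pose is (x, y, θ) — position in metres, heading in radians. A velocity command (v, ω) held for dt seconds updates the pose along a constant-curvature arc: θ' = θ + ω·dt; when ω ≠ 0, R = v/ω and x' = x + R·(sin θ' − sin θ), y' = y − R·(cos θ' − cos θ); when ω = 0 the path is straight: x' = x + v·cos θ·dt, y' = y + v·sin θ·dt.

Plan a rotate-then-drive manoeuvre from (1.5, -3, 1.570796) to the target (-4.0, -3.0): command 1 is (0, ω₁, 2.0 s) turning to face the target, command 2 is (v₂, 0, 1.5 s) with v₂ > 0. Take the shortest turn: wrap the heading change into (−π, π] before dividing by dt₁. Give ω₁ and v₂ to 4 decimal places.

ω₁ = 0.7854, v₂ = 3.6667

heading to target = atan2(-3−-3, -4−1.5) = 3.1416
Δθ = wrap(3.1416 − 1.5708) = 1.5708; ω₁ = Δθ/dt₁ = 0.7854
distance = √((-4−1.5)² + (-3−-3)²) = 5.5000; v₂ = distance/dt₂ = 3.6667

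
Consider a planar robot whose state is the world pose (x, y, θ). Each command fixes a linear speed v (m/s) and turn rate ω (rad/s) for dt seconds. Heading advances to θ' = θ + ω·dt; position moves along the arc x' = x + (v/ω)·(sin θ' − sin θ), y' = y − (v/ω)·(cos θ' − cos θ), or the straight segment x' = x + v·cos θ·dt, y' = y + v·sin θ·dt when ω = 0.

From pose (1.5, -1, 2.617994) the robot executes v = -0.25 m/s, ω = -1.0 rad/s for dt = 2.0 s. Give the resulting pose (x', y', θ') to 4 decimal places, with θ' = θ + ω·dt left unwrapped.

θ' = 2.6180 + -1.0·2.0 = 0.6180
R = v/ω = -0.25/-1.0 = 0.2500
x' = 1.5 + 0.2500·(sin 0.6180 − sin 2.6180) = 1.5199
y' = -1 − 0.2500·(cos 0.6180 − cos 2.6180) = -1.4203

(1.5199, -1.4203, 0.6180)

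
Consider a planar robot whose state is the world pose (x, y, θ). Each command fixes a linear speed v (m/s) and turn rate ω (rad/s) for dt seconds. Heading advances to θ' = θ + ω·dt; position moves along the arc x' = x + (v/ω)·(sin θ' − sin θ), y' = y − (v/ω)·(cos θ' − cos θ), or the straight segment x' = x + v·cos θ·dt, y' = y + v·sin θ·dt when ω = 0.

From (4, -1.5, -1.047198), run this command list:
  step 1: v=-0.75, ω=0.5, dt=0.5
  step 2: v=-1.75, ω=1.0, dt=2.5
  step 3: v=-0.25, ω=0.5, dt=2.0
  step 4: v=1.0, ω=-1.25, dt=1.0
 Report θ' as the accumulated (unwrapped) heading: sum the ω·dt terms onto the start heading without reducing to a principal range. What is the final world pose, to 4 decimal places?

step 1: θ'=-0.7972 (R=-1.5000) → pose (3.7741, -1.2019, -0.7972)
step 2: θ'=1.7028 (R=-1.7500) → pose (0.7873, -2.6550, 1.7028)
step 3: θ'=2.7028 (R=-0.5000) → pose (1.0706, -3.0418, 2.7028)
step 4: θ'=1.4528 (R=-0.8000) → pose (0.6160, -2.2234, 1.4528)

(0.6160, -2.2234, 1.4528)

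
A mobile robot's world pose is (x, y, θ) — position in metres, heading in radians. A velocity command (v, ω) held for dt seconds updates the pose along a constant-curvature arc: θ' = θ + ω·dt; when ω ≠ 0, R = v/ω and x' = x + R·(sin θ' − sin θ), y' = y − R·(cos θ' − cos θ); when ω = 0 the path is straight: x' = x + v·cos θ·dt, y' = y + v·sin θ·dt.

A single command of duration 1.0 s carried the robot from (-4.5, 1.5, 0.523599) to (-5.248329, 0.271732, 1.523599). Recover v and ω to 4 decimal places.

v = -1.5000, ω = 1.0000

Δθ = 1.523599 − 0.523599 = 1.000000
ω = Δθ/dt = 1.000000/1.0 = 1.0000
R = −Δy/(cos θ' − cos θ) = -1.5000
v = R·ω = -1.5000·1.0000 = -1.5000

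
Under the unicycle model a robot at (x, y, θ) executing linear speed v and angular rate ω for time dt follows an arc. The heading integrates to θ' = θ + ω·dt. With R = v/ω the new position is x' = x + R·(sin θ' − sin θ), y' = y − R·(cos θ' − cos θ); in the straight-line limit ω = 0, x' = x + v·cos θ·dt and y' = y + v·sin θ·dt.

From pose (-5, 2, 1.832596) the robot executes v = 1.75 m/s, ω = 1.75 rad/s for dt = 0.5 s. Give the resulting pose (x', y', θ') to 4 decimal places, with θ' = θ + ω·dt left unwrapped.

θ' = 1.8326 + 1.75·0.5 = 2.7076
R = v/ω = 1.75/1.75 = 1.0000
x' = -5 + 1.0000·(sin 2.7076 − sin 1.8326) = -5.5454
y' = 2 − 1.0000·(cos 2.7076 − cos 1.8326) = 2.6485

(-5.5454, 2.6485, 2.7076)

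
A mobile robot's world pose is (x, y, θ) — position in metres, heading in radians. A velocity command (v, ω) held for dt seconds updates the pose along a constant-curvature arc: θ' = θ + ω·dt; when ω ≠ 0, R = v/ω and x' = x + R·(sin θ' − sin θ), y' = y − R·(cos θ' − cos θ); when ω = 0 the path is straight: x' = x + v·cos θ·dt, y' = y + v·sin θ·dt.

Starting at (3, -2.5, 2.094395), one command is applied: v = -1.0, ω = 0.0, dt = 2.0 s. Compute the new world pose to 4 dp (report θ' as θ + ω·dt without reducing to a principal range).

(4.0000, -4.2321, 2.0944)

θ' = 2.0944 + 0.0·2.0 = 2.0944
ω = 0 → straight: x' = 3 + -1.0·cos(2.0944)·2.0 = 4.0000
y' = -2.5 + -1.0·sin(2.0944)·2.0 = -4.2321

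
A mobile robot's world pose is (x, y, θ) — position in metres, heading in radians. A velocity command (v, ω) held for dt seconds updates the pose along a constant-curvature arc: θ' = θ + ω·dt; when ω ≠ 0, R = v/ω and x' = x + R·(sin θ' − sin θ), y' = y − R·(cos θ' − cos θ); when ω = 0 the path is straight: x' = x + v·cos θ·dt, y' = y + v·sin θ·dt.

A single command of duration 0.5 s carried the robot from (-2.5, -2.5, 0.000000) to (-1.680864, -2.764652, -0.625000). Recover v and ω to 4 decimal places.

v = 1.7500, ω = -1.2500

Δθ = -0.625000 − 0.000000 = -0.625000
ω = Δθ/dt = -0.625000/0.5 = -1.2500
R = Δx/(sin θ' − sin θ) = -1.4000
v = R·ω = -1.4000·-1.2500 = 1.7500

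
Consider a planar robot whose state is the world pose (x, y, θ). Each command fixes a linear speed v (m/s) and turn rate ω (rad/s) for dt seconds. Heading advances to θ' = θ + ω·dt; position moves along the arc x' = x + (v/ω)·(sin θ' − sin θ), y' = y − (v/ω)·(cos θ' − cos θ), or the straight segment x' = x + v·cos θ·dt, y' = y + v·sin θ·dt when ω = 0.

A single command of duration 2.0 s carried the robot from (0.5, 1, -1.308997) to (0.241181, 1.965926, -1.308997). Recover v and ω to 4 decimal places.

Δθ = -1.308997 − -1.308997 = 0.000000
ω = Δθ/dt = 0.000000/2.0 = 0.0000
ω = 0 → v = (Δx·cos θ + Δy·sin θ)/dt = -0.5000

v = -0.5000, ω = 0.0000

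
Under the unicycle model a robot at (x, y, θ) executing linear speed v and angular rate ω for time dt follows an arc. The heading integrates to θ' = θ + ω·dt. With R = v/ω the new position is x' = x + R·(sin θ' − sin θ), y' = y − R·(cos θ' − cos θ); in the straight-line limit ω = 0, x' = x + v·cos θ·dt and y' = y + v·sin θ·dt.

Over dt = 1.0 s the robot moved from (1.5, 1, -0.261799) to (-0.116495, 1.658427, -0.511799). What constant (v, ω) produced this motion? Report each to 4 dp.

v = -1.7500, ω = -0.2500

Δθ = -0.511799 − -0.261799 = -0.250000
ω = Δθ/dt = -0.250000/1.0 = -0.2500
R = Δx/(sin θ' − sin θ) = 7.0000
v = R·ω = 7.0000·-0.2500 = -1.7500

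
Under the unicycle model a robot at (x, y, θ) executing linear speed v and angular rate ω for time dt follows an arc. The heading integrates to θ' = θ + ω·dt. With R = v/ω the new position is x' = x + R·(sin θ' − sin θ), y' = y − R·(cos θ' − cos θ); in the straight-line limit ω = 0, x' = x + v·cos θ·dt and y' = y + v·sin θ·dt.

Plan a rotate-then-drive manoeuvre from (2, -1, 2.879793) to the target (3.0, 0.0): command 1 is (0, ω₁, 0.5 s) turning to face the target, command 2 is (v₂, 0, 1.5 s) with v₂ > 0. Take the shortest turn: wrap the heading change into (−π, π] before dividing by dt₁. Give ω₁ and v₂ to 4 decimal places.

heading to target = atan2(0−-1, 3−2) = 0.7854
Δθ = wrap(0.7854 − 2.8798) = -2.0944; ω₁ = Δθ/dt₁ = -4.1888
distance = √((3−2)² + (0−-1)²) = 1.4142; v₂ = distance/dt₂ = 0.9428

ω₁ = -4.1888, v₂ = 0.9428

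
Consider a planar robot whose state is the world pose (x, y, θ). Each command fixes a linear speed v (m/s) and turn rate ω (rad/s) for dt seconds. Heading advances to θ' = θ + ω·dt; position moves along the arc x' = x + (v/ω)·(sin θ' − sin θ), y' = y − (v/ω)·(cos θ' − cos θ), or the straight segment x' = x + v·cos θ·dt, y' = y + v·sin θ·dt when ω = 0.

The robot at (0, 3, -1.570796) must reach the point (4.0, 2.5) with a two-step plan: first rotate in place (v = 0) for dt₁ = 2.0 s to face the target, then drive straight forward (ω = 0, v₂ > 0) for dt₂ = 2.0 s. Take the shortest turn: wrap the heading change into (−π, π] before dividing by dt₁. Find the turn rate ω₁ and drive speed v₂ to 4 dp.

heading to target = atan2(2.5−3, 4−0) = -0.1244
Δθ = wrap(-0.1244 − -1.5708) = 1.4464; ω₁ = Δθ/dt₁ = 0.7232
distance = √((4−0)² + (2.5−3)²) = 4.0311; v₂ = distance/dt₂ = 2.0156

ω₁ = 0.7232, v₂ = 2.0156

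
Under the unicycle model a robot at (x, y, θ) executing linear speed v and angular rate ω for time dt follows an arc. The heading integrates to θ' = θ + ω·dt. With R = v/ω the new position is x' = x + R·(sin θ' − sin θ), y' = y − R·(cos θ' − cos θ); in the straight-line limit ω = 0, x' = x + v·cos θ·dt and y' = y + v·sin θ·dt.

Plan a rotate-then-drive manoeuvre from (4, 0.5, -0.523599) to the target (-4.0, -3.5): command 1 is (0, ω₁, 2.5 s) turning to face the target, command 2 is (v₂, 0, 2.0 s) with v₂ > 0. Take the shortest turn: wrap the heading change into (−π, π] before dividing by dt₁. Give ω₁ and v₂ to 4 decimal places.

heading to target = atan2(-3.5−0.5, -4−4) = -2.6779
Δθ = wrap(-2.6779 − -0.5236) = -2.1543; ω₁ = Δθ/dt₁ = -0.8617
distance = √((-4−4)² + (-3.5−0.5)²) = 8.9443; v₂ = distance/dt₂ = 4.4721

ω₁ = -0.8617, v₂ = 4.4721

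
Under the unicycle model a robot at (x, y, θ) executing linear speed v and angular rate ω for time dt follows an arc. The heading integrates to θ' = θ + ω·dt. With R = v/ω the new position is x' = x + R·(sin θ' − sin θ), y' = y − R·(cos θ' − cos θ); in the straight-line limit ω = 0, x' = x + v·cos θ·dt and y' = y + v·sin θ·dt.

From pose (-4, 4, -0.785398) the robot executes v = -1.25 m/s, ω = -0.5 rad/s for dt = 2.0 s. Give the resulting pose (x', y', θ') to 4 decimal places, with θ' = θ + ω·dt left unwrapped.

θ' = -0.7854 + -0.5·2.0 = -1.7854
R = v/ω = -1.25/-0.5 = 2.5000
x' = -4 + 2.5000·(sin -1.7854 − sin -0.7854) = -4.6749
y' = 4 − 2.5000·(cos -1.7854 − cos -0.7854) = 6.3002

(-4.6749, 6.3002, -1.7854)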